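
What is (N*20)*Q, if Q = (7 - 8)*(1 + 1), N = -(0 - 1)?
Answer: -40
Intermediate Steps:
N = 1 (N = -1*(-1) = 1)
Q = -2 (Q = -1*2 = -2)
(N*20)*Q = (1*20)*(-2) = 20*(-2) = -40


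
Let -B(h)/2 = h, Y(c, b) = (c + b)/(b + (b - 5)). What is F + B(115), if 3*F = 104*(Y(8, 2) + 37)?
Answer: 706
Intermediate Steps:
Y(c, b) = (b + c)/(-5 + 2*b) (Y(c, b) = (b + c)/(b + (-5 + b)) = (b + c)/(-5 + 2*b))
B(h) = -2*h
F = 936 (F = (104*((2 + 8)/(-5 + 2*2) + 37))/3 = (104*(10/(-5 + 4) + 37))/3 = (104*(10/(-1) + 37))/3 = (104*(-1*10 + 37))/3 = (104*(-10 + 37))/3 = (104*27)/3 = (1/3)*2808 = 936)
F + B(115) = 936 - 2*115 = 936 - 230 = 706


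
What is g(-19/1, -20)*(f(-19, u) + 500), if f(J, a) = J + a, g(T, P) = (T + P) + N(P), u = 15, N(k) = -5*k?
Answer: 30256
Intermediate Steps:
g(T, P) = T - 4*P (g(T, P) = (T + P) - 5*P = (P + T) - 5*P = T - 4*P)
g(-19/1, -20)*(f(-19, u) + 500) = (-19/1 - 4*(-20))*((-19 + 15) + 500) = (-19*1 + 80)*(-4 + 500) = (-19 + 80)*496 = 61*496 = 30256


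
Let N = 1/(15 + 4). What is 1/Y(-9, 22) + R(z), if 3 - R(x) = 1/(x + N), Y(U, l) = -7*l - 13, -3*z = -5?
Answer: 39481/16366 ≈ 2.4124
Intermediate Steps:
z = 5/3 (z = -⅓*(-5) = 5/3 ≈ 1.6667)
Y(U, l) = -13 - 7*l
N = 1/19 ≈ 0.052632
R(x) = 3 - 1/(1/19 + x) (R(x) = 3 - 1/(x + 1/19) = 3 - 1/(1/19 + x))
1/Y(-9, 22) + R(z) = 1/(-13 - 7*22) + (-16 + 57*(5/3))/(1 + 19*(5/3)) = 1/(-13 - 154) + (-16 + 95)/(1 + 95/3) = 1/(-167) + 79/(98/3) = -1/167 + (3/98)*79 = -1/167 + 237/98 = 39481/16366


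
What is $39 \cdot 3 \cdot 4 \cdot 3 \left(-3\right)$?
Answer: $-4212$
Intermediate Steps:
$39 \cdot 3 \cdot 4 \cdot 3 \left(-3\right) = 117 \cdot 12 \left(-3\right) = 117 \left(-36\right) = -4212$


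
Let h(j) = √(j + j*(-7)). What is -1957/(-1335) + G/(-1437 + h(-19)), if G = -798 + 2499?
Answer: 51848756/183772095 - 567*√114/688285 ≈ 0.27334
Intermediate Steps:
h(j) = √6*√(-j) (h(j) = √(j - 7*j) = √(-6*j) = √6*√(-j))
G = 1701
-1957/(-1335) + G/(-1437 + h(-19)) = -1957/(-1335) + 1701/(-1437 + √6*√(-1*(-19))) = -1957*(-1/1335) + 1701/(-1437 + √6*√19) = 1957/1335 + 1701/(-1437 + √114)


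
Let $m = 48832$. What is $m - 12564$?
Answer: $36268$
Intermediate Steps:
$m - 12564 = 48832 - 12564 = 36268$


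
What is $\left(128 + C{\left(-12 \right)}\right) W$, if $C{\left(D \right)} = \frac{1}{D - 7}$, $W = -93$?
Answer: $- \frac{226083}{19} \approx -11899.0$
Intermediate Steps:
$C{\left(D \right)} = \frac{1}{-7 + D}$
$\left(128 + C{\left(-12 \right)}\right) W = \left(128 + \frac{1}{-7 - 12}\right) \left(-93\right) = \left(128 + \frac{1}{-19}\right) \left(-93\right) = \left(128 - \frac{1}{19}\right) \left(-93\right) = \frac{2431}{19} \left(-93\right) = - \frac{226083}{19}$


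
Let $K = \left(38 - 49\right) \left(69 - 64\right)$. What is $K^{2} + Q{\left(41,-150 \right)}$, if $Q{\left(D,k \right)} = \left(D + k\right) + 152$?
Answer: $3068$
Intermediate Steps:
$Q{\left(D,k \right)} = 152 + D + k$
$K = -55$ ($K = \left(-11\right) 5 = -55$)
$K^{2} + Q{\left(41,-150 \right)} = \left(-55\right)^{2} + \left(152 + 41 - 150\right) = 3025 + 43 = 3068$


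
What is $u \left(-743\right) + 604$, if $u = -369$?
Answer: $274771$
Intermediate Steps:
$u \left(-743\right) + 604 = \left(-369\right) \left(-743\right) + 604 = 274167 + 604 = 274771$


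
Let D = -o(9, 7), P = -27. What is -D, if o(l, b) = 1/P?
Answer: -1/27 ≈ -0.037037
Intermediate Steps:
o(l, b) = -1/27 (o(l, b) = 1/(-27) = -1/27)
D = 1/27 (D = -1*(-1/27) = 1/27 ≈ 0.037037)
-D = -1*1/27 = -1/27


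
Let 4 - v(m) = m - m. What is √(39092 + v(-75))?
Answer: 6*√1086 ≈ 197.73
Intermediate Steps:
v(m) = 4 (v(m) = 4 - (m - m) = 4 - 1*0 = 4 + 0 = 4)
√(39092 + v(-75)) = √(39092 + 4) = √39096 = 6*√1086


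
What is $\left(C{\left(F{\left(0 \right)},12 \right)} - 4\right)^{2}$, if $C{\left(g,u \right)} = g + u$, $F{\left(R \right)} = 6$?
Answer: $196$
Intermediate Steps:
$\left(C{\left(F{\left(0 \right)},12 \right)} - 4\right)^{2} = \left(\left(6 + 12\right) - 4\right)^{2} = \left(18 - 4\right)^{2} = 14^{2} = 196$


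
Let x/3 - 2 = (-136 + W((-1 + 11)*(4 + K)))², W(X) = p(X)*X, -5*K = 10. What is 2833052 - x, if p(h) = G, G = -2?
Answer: 2740118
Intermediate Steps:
K = -2 (K = -⅕*10 = -2)
p(h) = -2
W(X) = -2*X
x = 92934 (x = 6 + 3*(-136 - 2*(-1 + 11)*(4 - 2))² = 6 + 3*(-136 - 20*2)² = 6 + 3*(-136 - 2*20)² = 6 + 3*(-136 - 40)² = 6 + 3*(-176)² = 6 + 3*30976 = 6 + 92928 = 92934)
2833052 - x = 2833052 - 1*92934 = 2833052 - 92934 = 2740118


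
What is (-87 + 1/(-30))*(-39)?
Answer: 33943/10 ≈ 3394.3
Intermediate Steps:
(-87 + 1/(-30))*(-39) = (-87 - 1/30)*(-39) = -2611/30*(-39) = 33943/10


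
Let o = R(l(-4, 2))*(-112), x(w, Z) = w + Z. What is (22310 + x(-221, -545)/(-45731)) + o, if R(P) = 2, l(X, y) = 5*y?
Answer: 1010015632/45731 ≈ 22086.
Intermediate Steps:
x(w, Z) = Z + w
o = -224 (o = 2*(-112) = -224)
(22310 + x(-221, -545)/(-45731)) + o = (22310 + (-545 - 221)/(-45731)) - 224 = (22310 - 766*(-1/45731)) - 224 = (22310 + 766/45731) - 224 = 1020259376/45731 - 224 = 1010015632/45731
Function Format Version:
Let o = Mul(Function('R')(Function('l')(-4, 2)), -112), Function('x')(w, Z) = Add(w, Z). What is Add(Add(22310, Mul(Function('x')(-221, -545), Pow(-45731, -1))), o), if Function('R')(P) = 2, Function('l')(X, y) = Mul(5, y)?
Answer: Rational(1010015632, 45731) ≈ 22086.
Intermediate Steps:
Function('x')(w, Z) = Add(Z, w)
o = -224 (o = Mul(2, -112) = -224)
Add(Add(22310, Mul(Function('x')(-221, -545), Pow(-45731, -1))), o) = Add(Add(22310, Mul(Add(-545, -221), Pow(-45731, -1))), -224) = Add(Add(22310, Mul(-766, Rational(-1, 45731))), -224) = Add(Add(22310, Rational(766, 45731)), -224) = Add(Rational(1020259376, 45731), -224) = Rational(1010015632, 45731)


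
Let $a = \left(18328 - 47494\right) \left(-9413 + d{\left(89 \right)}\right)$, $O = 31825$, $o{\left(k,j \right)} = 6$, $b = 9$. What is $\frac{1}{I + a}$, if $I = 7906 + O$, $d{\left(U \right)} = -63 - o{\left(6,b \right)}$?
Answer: $\frac{1}{276591743} \approx 3.6154 \cdot 10^{-9}$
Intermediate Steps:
$d{\left(U \right)} = -69$ ($d{\left(U \right)} = -63 - 6 = -69$)
$I = 39731$ ($I = 7906 + 31825 = 39731$)
$a = 276552012$ ($a = \left(18328 - 47494\right) \left(-9413 - 69\right) = \left(-29166\right) \left(-9482\right) = 276552012$)
$\frac{1}{I + a} = \frac{1}{39731 + 276552012} = \frac{1}{276591743}$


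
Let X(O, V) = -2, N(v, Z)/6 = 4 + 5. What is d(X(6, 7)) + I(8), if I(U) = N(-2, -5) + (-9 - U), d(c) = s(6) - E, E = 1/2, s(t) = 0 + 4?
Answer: 81/2 ≈ 40.500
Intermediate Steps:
s(t) = 4
N(v, Z) = 54 (N(v, Z) = 6*(4 + 5) = 6*9 = 54)
E = ½ ≈ 0.50000
d(c) = 7/2 (d(c) = 4 - 1*½ = 4 - ½ = 7/2)
I(U) = 45 - U (I(U) = 54 + (-9 - U) = 45 - U)
d(X(6, 7)) + I(8) = 7/2 + (45 - 1*8) = 7/2 + (45 - 8) = 7/2 + 37 = 81/2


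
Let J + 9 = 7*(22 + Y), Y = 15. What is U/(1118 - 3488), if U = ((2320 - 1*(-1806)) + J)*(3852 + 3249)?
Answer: -5178996/395 ≈ -13111.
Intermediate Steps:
J = 250 (J = -9 + 7*(22 + 15) = -9 + 7*37 = -9 + 259 = 250)
U = 31073976 (U = ((2320 - 1*(-1806)) + 250)*(3852 + 3249) = ((2320 + 1806) + 250)*7101 = (4126 + 250)*7101 = 4376*7101 = 31073976)
U/(1118 - 3488) = 31073976/(1118 - 3488) = 31073976/(-2370) = 31073976*(-1/2370) = -5178996/395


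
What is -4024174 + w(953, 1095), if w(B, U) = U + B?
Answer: -4022126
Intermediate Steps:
w(B, U) = B + U
-4024174 + w(953, 1095) = -4024174 + (953 + 1095) = -4024174 + 2048 = -4022126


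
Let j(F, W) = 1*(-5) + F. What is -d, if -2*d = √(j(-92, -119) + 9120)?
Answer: √9023/2 ≈ 47.495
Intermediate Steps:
j(F, W) = -5 + F
d = -√9023/2 (d = -√((-5 - 92) + 9120)/2 = -√(-97 + 9120)/2 = -√9023/2 ≈ -47.495)
-d = -(-1)*√9023/2 = √9023/2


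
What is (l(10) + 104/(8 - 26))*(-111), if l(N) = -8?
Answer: 4588/3 ≈ 1529.3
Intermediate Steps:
(l(10) + 104/(8 - 26))*(-111) = (-8 + 104/(8 - 26))*(-111) = (-8 + 104/(-18))*(-111) = (-8 + 104*(-1/18))*(-111) = (-8 - 52/9)*(-111) = -124/9*(-111) = 4588/3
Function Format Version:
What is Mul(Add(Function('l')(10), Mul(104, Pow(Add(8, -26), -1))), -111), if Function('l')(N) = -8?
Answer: Rational(4588, 3) ≈ 1529.3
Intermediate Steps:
Mul(Add(Function('l')(10), Mul(104, Pow(Add(8, -26), -1))), -111) = Mul(Add(-8, Mul(104, Pow(Add(8, -26), -1))), -111) = Mul(Add(-8, Mul(104, Pow(-18, -1))), -111) = Mul(Add(-8, Mul(104, Rational(-1, 18))), -111) = Mul(Add(-8, Rational(-52, 9)), -111) = Mul(Rational(-124, 9), -111) = Rational(4588, 3)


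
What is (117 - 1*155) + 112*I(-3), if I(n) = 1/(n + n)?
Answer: -170/3 ≈ -56.667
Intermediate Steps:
I(n) = 1/(2*n)
(117 - 1*155) + 112*I(-3) = (117 - 1*155) + 112*((1/2)/(-3)) = (117 - 155) + 112*((1/2)*(-1/3)) = -38 + 112*(-1/6) = -38 - 56/3 = -170/3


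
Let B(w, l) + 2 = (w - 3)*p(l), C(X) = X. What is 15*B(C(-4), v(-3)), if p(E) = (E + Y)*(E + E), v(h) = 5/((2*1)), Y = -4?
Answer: 1515/2 ≈ 757.50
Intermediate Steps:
v(h) = 5/2
p(E) = 2*E*(-4 + E) (p(E) = (E - 4)*(E + E) = (-4 + E)*(2*E) = 2*E*(-4 + E))
B(w, l) = -2 + 2*l*(-4 + l)*(-3 + w) (B(w, l) = -2 + (w - 3)*(2*l*(-4 + l)) = -2 + (-3 + w)*(2*l*(-4 + l)) = -2 + 2*l*(-4 + l)*(-3 + w))
15*B(C(-4), v(-3)) = 15*(-2 - 6*5/2*(-4 + 5/2) + 2*(5/2)*(-4)*(-4 + 5/2)) = 15*(-2 - 6*5/2*(-3/2) + 2*(5/2)*(-4)*(-3/2)) = 15*(-2 + 45/2 + 30) = 15*(101/2) = 1515/2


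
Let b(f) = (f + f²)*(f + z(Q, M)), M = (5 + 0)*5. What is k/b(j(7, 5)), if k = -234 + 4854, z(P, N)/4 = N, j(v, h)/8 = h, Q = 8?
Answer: 33/1640 ≈ 0.020122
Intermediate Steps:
M = 25 (M = 5*5 = 25)
j(v, h) = 8*h
z(P, N) = 4*N
k = 4620
b(f) = (100 + f)*(f + f²) (b(f) = (f + f²)*(f + 4*25) = (f + f²)*(f + 100) = (f + f²)*(100 + f) = (100 + f)*(f + f²))
k/b(j(7, 5)) = 4620/(((8*5)*(100 + (8*5)² + 101*(8*5)))) = 4620/((40*(100 + 40² + 101*40))) = 4620/((40*(100 + 1600 + 4040))) = 4620/((40*5740)) = 4620/229600 = 4620*(1/229600) = 33/1640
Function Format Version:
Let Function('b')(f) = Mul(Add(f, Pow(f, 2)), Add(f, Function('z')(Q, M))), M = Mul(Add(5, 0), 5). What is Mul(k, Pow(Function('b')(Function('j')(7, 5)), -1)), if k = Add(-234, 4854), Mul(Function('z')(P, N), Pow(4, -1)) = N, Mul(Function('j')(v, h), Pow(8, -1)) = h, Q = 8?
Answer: Rational(33, 1640) ≈ 0.020122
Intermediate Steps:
M = 25 (M = Mul(5, 5) = 25)
Function('j')(v, h) = Mul(8, h)
Function('z')(P, N) = Mul(4, N)
k = 4620
Function('b')(f) = Mul(Add(100, f), Add(f, Pow(f, 2))) (Function('b')(f) = Mul(Add(f, Pow(f, 2)), Add(f, Mul(4, 25))) = Mul(Add(f, Pow(f, 2)), Add(f, 100)) = Mul(Add(f, Pow(f, 2)), Add(100, f)) = Mul(Add(100, f), Add(f, Pow(f, 2))))
Mul(k, Pow(Function('b')(Function('j')(7, 5)), -1)) = Mul(4620, Pow(Mul(Mul(8, 5), Add(100, Pow(Mul(8, 5), 2), Mul(101, Mul(8, 5)))), -1)) = Mul(4620, Pow(Mul(40, Add(100, Pow(40, 2), Mul(101, 40))), -1)) = Mul(4620, Pow(Mul(40, Add(100, 1600, 4040)), -1)) = Mul(4620, Pow(Mul(40, 5740), -1)) = Mul(4620, Pow(229600, -1)) = Mul(4620, Rational(1, 229600)) = Rational(33, 1640)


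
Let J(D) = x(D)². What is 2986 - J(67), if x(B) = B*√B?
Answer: -297777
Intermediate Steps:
x(B) = B^(3/2)
J(D) = D³ (J(D) = (D^(3/2))² = D³)
2986 - J(67) = 2986 - 1*67³ = 2986 - 1*300763 = 2986 - 300763 = -297777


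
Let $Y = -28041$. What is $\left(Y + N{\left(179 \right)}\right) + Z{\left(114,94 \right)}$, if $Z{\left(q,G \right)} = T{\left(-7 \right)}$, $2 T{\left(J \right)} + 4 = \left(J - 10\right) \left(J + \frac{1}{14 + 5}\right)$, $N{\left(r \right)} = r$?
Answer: $- \frac{528294}{19} \approx -27805.0$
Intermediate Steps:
$T{\left(J \right)} = -2 + \frac{\left(-10 + J\right) \left(\frac{1}{19} + J\right)}{2}$ ($T{\left(J \right)} = -2 + \frac{\left(J - 10\right) \left(J + \frac{1}{14 + 5}\right)}{2} = -2 + \frac{\left(-10 + J\right) \left(J + \frac{1}{19}\right)}{2} = -2 + \frac{\left(-10 + J\right) \left(\frac{1}{19} + J\right)}{2}$)
$Z{\left(q,G \right)} = \frac{1084}{19}$ ($Z{\left(q,G \right)} = - \frac{43}{19} + \frac{\left(-7\right)^{2}}{2} - - \frac{1323}{38} = - \frac{43}{19} + \frac{1}{2} \cdot 49 + \frac{1323}{38} = - \frac{43}{19} + \frac{49}{2} + \frac{1323}{38} = \frac{1084}{19}$)
$\left(Y + N{\left(179 \right)}\right) + Z{\left(114,94 \right)} = \left(-28041 + 179\right) + \frac{1084}{19} = -27862 + \frac{1084}{19} = - \frac{528294}{19}$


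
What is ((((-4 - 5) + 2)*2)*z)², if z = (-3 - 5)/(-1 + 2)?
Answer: 12544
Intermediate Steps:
z = -8 (z = -8/1 = -8*1 = -8)
((((-4 - 5) + 2)*2)*z)² = ((((-4 - 5) + 2)*2)*(-8))² = (((-9 + 2)*2)*(-8))² = (-7*2*(-8))² = (-14*(-8))² = 112² = 12544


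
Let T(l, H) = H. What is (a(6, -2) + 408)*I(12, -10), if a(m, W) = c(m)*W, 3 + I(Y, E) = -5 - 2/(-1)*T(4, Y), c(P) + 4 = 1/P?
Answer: 19952/3 ≈ 6650.7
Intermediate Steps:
c(P) = -4 + 1/P
I(Y, E) = -8 + 2*Y (I(Y, E) = -3 + (-5 - 2/(-1)*Y) = -3 + (-5 - 2*(-1)*Y) = -3 + (-5 - (-2)*Y) = -3 + (-5 + 2*Y) = -8 + 2*Y)
a(m, W) = W*(-4 + 1/m) (a(m, W) = (-4 + 1/m)*W = W*(-4 + 1/m))
(a(6, -2) + 408)*I(12, -10) = ((-4*(-2) - 2/6) + 408)*(-8 + 2*12) = ((8 - 2*⅙) + 408)*(-8 + 24) = ((8 - ⅓) + 408)*16 = (23/3 + 408)*16 = (1247/3)*16 = 19952/3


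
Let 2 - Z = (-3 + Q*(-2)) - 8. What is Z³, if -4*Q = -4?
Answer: 3375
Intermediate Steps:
Q = 1 (Q = -¼*(-4) = 1)
Z = 15 (Z = 2 - ((-3 + 1*(-2)) - 8) = 2 - ((-3 - 2) - 8) = 2 - (-5 - 8) = 2 - 1*(-13) = 2 + 13 = 15)
Z³ = 15³ = 3375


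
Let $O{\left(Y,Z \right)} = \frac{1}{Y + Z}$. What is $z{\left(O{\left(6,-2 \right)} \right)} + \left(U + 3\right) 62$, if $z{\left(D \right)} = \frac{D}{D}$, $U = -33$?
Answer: $-1859$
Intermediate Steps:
$z{\left(D \right)} = 1$
$z{\left(O{\left(6,-2 \right)} \right)} + \left(U + 3\right) 62 = 1 + \left(-33 + 3\right) 62 = 1 - 1860 = -1859$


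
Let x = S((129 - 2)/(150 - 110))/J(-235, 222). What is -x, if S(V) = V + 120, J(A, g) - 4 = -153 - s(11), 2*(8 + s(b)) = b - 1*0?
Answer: 4927/5860 ≈ 0.84079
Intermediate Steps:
s(b) = -8 + b/2 (s(b) = -8 + (b - 1*0)/2 = -8 + (b + 0)/2 = -8 + b/2)
J(A, g) = -293/2 (J(A, g) = 4 + (-153 - (-8 + (½)*11)) = 4 + (-153 - (-8 + 11/2)) = 4 + (-153 - 1*(-5/2)) = 4 + (-153 + 5/2) = 4 - 301/2 = -293/2)
S(V) = 120 + V
x = -4927/5860 (x = (120 + (129 - 2)/(150 - 110))/(-293/2) = (120 + 127/40)*(-2/293) = (4927/40)*(-2/293) = -4927/5860 ≈ -0.84079)
-x = -1*(-4927/5860) = 4927/5860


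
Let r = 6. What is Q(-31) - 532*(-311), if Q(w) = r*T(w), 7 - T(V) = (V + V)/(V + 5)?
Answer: 2151236/13 ≈ 1.6548e+5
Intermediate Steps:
T(V) = 7 - 2*V/(5 + V) (T(V) = 7 - (V + V)/(V + 5) = 7 - 2*V/(5 + V))
Q(w) = 30*(7 + w)/(5 + w) (Q(w) = 6*(5*(7 + w)/(5 + w)) = 30*(7 + w)/(5 + w))
Q(-31) - 532*(-311) = 30*(7 - 31)/(5 - 31) - 532*(-311) = 30*(-24)/(-26) + 165452 = 30*(-1/26)*(-24) + 165452 = 360/13 + 165452 = 2151236/13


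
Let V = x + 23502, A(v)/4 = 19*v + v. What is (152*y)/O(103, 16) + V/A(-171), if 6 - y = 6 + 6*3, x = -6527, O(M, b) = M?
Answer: -7835381/281808 ≈ -27.804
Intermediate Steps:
A(v) = 80*v (A(v) = 4*(19*v + v) = 4*(20*v) = 80*v)
y = -18 (y = 6 - (6 + 6*3) = 6 - (6 + 18) = 6 - 1*24 = 6 - 24 = -18)
V = 16975 (V = -6527 + 23502 = 16975)
(152*y)/O(103, 16) + V/A(-171) = (152*(-18))/103 + 16975/((80*(-171))) = -2736*1/103 + 16975/(-13680) = -2736/103 + 16975*(-1/13680) = -2736/103 - 3395/2736 = -7835381/281808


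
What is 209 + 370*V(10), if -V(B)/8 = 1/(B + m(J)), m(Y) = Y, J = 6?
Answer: 24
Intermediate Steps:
V(B) = -8/(6 + B) (V(B) = -8/(B + 6) = -8/(6 + B))
209 + 370*V(10) = 209 + 370*(-8/(6 + 10)) = 209 + 370*(-8/16) = 209 + 370*(-8*1/16) = 209 + 370*(-½) = 209 - 185 = 24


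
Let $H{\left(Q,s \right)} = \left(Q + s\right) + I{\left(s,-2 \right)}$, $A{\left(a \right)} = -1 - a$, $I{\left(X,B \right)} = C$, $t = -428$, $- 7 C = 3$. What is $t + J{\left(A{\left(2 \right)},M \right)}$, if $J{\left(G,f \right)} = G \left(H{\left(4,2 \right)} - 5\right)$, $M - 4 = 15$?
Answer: $- \frac{3008}{7} \approx -429.71$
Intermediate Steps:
$C = - \frac{3}{7}$ ($C = \left(- \frac{1}{7}\right) 3 = - \frac{3}{7} \approx -0.42857$)
$M = 19$ ($M = 4 + 15 = 19$)
$I{\left(X,B \right)} = - \frac{3}{7}$
$H{\left(Q,s \right)} = - \frac{3}{7} + Q + s$ ($H{\left(Q,s \right)} = \left(Q + s\right) - \frac{3}{7} = - \frac{3}{7} + Q + s$)
$J{\left(G,f \right)} = \frac{4 G}{7}$ ($J{\left(G,f \right)} = G \left(\left(- \frac{3}{7} + 4 + 2\right) - 5\right) = G \left(\frac{39}{7} - 5\right) = G \frac{4}{7} = \frac{4 G}{7}$)
$t + J{\left(A{\left(2 \right)},M \right)} = -428 + \frac{4 \left(-1 - 2\right)}{7} = -428 + \frac{4}{7} \left(-3\right) = -428 - \frac{12}{7} = - \frac{3008}{7}$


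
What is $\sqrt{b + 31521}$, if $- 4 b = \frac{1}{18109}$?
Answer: $\frac{\sqrt{41347467601895}}{36218} \approx 177.54$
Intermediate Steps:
$b = - \frac{1}{72436}$ ($b = - \frac{1}{4 \cdot 18109} = \left(- \frac{1}{4}\right) \frac{1}{18109} = - \frac{1}{72436} \approx -1.3805 \cdot 10^{-5}$)
$\sqrt{b + 31521} = \sqrt{- \frac{1}{72436} + 31521} = \sqrt{\frac{2283255155}{72436}} = \frac{\sqrt{41347467601895}}{36218}$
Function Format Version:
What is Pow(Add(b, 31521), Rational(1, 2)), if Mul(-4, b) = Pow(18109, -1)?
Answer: Mul(Rational(1, 36218), Pow(41347467601895, Rational(1, 2))) ≈ 177.54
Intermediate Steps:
b = Rational(-1, 72436) (b = Mul(Rational(-1, 4), Pow(18109, -1)) = Mul(Rational(-1, 4), Rational(1, 18109)) = Rational(-1, 72436) ≈ -1.3805e-5)
Pow(Add(b, 31521), Rational(1, 2)) = Pow(Add(Rational(-1, 72436), 31521), Rational(1, 2)) = Pow(Rational(2283255155, 72436), Rational(1, 2)) = Mul(Rational(1, 36218), Pow(41347467601895, Rational(1, 2)))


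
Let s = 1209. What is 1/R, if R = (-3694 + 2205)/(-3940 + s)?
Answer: 2731/1489 ≈ 1.8341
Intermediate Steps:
R = 1489/2731 (R = (-3694 + 2205)/(-3940 + 1209) = -1489/(-2731) = -1489*(-1/2731) = 1489/2731 ≈ 0.54522)
1/R = 1/(1489/2731) = 2731/1489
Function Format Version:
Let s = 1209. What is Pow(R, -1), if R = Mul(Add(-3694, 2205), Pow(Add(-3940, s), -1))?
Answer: Rational(2731, 1489) ≈ 1.8341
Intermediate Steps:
R = Rational(1489, 2731) (R = Mul(Add(-3694, 2205), Pow(Add(-3940, 1209), -1)) = Mul(-1489, Pow(-2731, -1)) = Mul(-1489, Rational(-1, 2731)) = Rational(1489, 2731) ≈ 0.54522)
Pow(R, -1) = Pow(Rational(1489, 2731), -1) = Rational(2731, 1489)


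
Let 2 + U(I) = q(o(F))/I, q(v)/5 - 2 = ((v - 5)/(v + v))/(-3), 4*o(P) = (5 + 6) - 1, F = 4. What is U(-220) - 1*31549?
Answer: -8329477/264 ≈ -31551.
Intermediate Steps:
o(P) = 5/2 (o(P) = ((5 + 6) - 1)/4 = (11 - 1)/4 = (¼)*10 = 5/2)
q(v) = 10 - 5*(-5 + v)/(6*v) (q(v) = 10 + 5*(((v - 5)/(v + v))/(-3)) = 10 + 5*(((-5 + v)/((2*v)))*(-⅓)) = 10 + 5*(((-5 + v)*(1/(2*v)))*(-⅓)) = 10 + 5*(((-5 + v)/(2*v))*(-⅓)) = 10 + 5*(-(-5 + v)/(6*v)) = 10 - 5*(-5 + v)/(6*v))
U(I) = -2 + 65/(6*I) (U(I) = -2 + (5*(5 + 11*(5/2))/(6*(5/2)))/I = -2 + ((⅚)*(⅖)*(5 + 55/2))/I = -2 + ((⅚)*(⅖)*(65/2))/I = -2 + 65/(6*I))
U(-220) - 1*31549 = (-2 + (65/6)/(-220)) - 1*31549 = (-2 + (65/6)*(-1/220)) - 31549 = (-2 - 13/264) - 31549 = -541/264 - 31549 = -8329477/264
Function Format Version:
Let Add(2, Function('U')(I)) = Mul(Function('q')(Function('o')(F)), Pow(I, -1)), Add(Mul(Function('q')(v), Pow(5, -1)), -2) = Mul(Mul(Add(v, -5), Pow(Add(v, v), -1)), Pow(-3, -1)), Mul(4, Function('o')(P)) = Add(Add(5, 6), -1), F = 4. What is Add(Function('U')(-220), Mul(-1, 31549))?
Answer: Rational(-8329477, 264) ≈ -31551.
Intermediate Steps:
Function('o')(P) = Rational(5, 2) (Function('o')(P) = Mul(Rational(1, 4), Add(Add(5, 6), -1)) = Mul(Rational(1, 4), Add(11, -1)) = Mul(Rational(1, 4), 10) = Rational(5, 2))
Function('q')(v) = Add(10, Mul(Rational(-5, 6), Pow(v, -1), Add(-5, v))) (Function('q')(v) = Add(10, Mul(5, Mul(Mul(Add(v, -5), Pow(Add(v, v), -1)), Pow(-3, -1)))) = Add(10, Mul(5, Mul(Mul(Add(-5, v), Pow(Mul(2, v), -1)), Rational(-1, 3)))) = Add(10, Mul(5, Mul(Mul(Add(-5, v), Mul(Rational(1, 2), Pow(v, -1))), Rational(-1, 3)))) = Add(10, Mul(5, Mul(Mul(Rational(1, 2), Pow(v, -1), Add(-5, v)), Rational(-1, 3)))) = Add(10, Mul(5, Mul(Rational(-1, 6), Pow(v, -1), Add(-5, v)))) = Add(10, Mul(Rational(-5, 6), Pow(v, -1), Add(-5, v))))
Function('U')(I) = Add(-2, Mul(Rational(65, 6), Pow(I, -1))) (Function('U')(I) = Add(-2, Mul(Mul(Rational(5, 6), Pow(Rational(5, 2), -1), Add(5, Mul(11, Rational(5, 2)))), Pow(I, -1))) = Add(-2, Mul(Mul(Rational(5, 6), Rational(2, 5), Add(5, Rational(55, 2))), Pow(I, -1))) = Add(-2, Mul(Mul(Rational(5, 6), Rational(2, 5), Rational(65, 2)), Pow(I, -1))) = Add(-2, Mul(Rational(65, 6), Pow(I, -1))))
Add(Function('U')(-220), Mul(-1, 31549)) = Add(Add(-2, Mul(Rational(65, 6), Pow(-220, -1))), Mul(-1, 31549)) = Add(Add(-2, Mul(Rational(65, 6), Rational(-1, 220))), -31549) = Add(Add(-2, Rational(-13, 264)), -31549) = Add(Rational(-541, 264), -31549) = Rational(-8329477, 264)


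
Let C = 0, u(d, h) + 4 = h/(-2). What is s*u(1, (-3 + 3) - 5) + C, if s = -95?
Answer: 285/2 ≈ 142.50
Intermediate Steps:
u(d, h) = -4 - h/2 (u(d, h) = -4 + h/(-2) = -4 + h*(-½) = -4 - h/2)
s*u(1, (-3 + 3) - 5) + C = -95*(-4 - ((-3 + 3) - 5)/2) + 0 = -95*(-4 - (0 - 5)/2) + 0 = -95*(-4 - ½*(-5)) + 0 = -95*(-4 + 5/2) + 0 = -95*(-3/2) + 0 = 285/2 + 0 = 285/2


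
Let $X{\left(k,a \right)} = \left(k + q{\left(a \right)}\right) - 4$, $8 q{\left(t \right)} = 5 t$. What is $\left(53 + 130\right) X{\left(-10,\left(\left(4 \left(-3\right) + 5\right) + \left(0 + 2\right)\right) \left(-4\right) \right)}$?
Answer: $- \frac{549}{2} \approx -274.5$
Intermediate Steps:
$q{\left(t \right)} = \frac{5 t}{8}$
$X{\left(k,a \right)} = -4 + k + \frac{5 a}{8}$ ($X{\left(k,a \right)} = \left(k + \frac{5 a}{8}\right) - 4 = -4 + k + \frac{5 a}{8}$)
$\left(53 + 130\right) X{\left(-10,\left(\left(4 \left(-3\right) + 5\right) + \left(0 + 2\right)\right) \left(-4\right) \right)} = \left(53 + 130\right) \left(-4 - 10 + \frac{5 \left(\left(4 \left(-3\right) + 5\right) + \left(0 + 2\right)\right) \left(-4\right)}{8}\right) = 183 \left(-4 - 10 + \frac{5 \left(\left(-12 + 5\right) + 2\right) \left(-4\right)}{8}\right) = 183 \left(-4 - 10 + \frac{5 \left(-7 + 2\right) \left(-4\right)}{8}\right) = 183 \left(-4 - 10 + \frac{5 \left(\left(-5\right) \left(-4\right)\right)}{8}\right) = 183 \left(-4 - 10 + \frac{5}{8} \cdot 20\right) = 183 \left(-4 - 10 + \frac{25}{2}\right) = 183 \left(- \frac{3}{2}\right) = - \frac{549}{2}$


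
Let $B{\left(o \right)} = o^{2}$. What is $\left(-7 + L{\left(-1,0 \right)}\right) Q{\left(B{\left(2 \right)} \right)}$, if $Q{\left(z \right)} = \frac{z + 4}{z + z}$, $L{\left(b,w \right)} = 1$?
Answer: $-6$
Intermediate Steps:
$Q{\left(z \right)} = \frac{4 + z}{2 z}$
$\left(-7 + L{\left(-1,0 \right)}\right) Q{\left(B{\left(2 \right)} \right)} = \left(-7 + 1\right) \frac{4 + 2^{2}}{2 \cdot 2^{2}} = - 6 \frac{4 + 4}{2 \cdot 4} = - 6 \cdot \frac{1}{2} \cdot \frac{1}{4} \cdot 8 = \left(-6\right) 1 = -6$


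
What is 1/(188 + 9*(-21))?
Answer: -1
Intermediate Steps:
1/(188 + 9*(-21)) = 1/(188 - 189) = 1/(-1) = -1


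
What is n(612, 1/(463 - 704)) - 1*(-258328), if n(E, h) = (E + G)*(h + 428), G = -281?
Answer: 96398705/241 ≈ 3.9999e+5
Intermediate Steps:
n(E, h) = (-281 + E)*(428 + h) (n(E, h) = (E - 281)*(h + 428) = (-281 + E)*(428 + h))
n(612, 1/(463 - 704)) - 1*(-258328) = (-120268 - 281/(463 - 704) + 428*612 + 612/(463 - 704)) - 1*(-258328) = (-120268 - 281/(-241) + 261936 + 612/(-241)) + 258328 = (-120268 - 281*(-1/241) + 261936 + 612*(-1/241)) + 258328 = (-120268 + 281/241 + 261936 - 612/241) + 258328 = 34141657/241 + 258328 = 96398705/241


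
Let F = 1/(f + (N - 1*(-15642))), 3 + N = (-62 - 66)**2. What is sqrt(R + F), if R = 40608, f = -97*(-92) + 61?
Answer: sqrt(4268043092995)/10252 ≈ 201.51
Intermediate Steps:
N = 16381 (N = -3 + (-62 - 66)**2 = -3 + (-128)**2 = -3 + 16384 = 16381)
f = 8985 (f = 8924 + 61 = 8985)
F = 1/41008 (F = 1/(8985 + (16381 - 1*(-15642))) = 1/(8985 + (16381 + 15642)) = 1/(8985 + 32023) = 1/41008 ≈ 2.4385e-5)
sqrt(R + F) = sqrt(40608 + 1/41008) = sqrt(1665252865/41008) = sqrt(4268043092995)/10252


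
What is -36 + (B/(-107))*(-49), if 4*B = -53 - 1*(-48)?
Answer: -15653/428 ≈ -36.572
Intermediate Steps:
B = -5/4 (B = (-53 - 1*(-48))/4 = (-53 + 48)/4 = (1/4)*(-5) = -5/4 ≈ -1.2500)
-36 + (B/(-107))*(-49) = -36 - 5/4/(-107)*(-49) = -36 - 5/4*(-1/107)*(-49) = -36 + (5/428)*(-49) = -36 - 245/428 = -15653/428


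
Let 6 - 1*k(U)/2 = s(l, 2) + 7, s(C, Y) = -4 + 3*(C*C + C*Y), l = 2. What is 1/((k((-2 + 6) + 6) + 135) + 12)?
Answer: 1/105 ≈ 0.0095238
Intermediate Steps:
s(C, Y) = -4 + 3*C² + 3*C*Y (s(C, Y) = -4 + 3*(C² + C*Y) = -4 + (3*C² + 3*C*Y) = -4 + 3*C² + 3*C*Y)
k(U) = -42 (k(U) = 12 - 2*((-4 + 3*2² + 3*2*2) + 7) = 12 - 2*((-4 + 3*4 + 12) + 7) = 12 - 2*((-4 + 12 + 12) + 7) = 12 - 2*(20 + 7) = 12 - 2*27 = 12 - 54 = -42)
1/((k((-2 + 6) + 6) + 135) + 12) = 1/((-42 + 135) + 12) = 1/(93 + 12) = 1/105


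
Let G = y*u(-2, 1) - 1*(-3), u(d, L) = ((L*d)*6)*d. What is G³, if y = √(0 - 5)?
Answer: -25893 - 68472*I*√5 ≈ -25893.0 - 1.5311e+5*I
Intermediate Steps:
u(d, L) = 6*L*d² (u(d, L) = (6*L*d)*d = 6*L*d²)
y = I*√5 (y = √(-5) = I*√5 ≈ 2.2361*I)
G = 3 + 24*I*√5 (G = (I*√5)*(6*1*(-2)²) - 1*(-3) = (I*√5)*(6*1*4) + 3 = (I*√5)*24 + 3 = 24*I*√5 + 3 = 3 + 24*I*√5 ≈ 3.0 + 53.666*I)
G³ = (3 + 24*I*√5)³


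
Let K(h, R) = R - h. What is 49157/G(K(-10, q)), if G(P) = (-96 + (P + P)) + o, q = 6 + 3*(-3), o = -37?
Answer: -49157/119 ≈ -413.08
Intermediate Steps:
q = -3 (q = 6 - 9 = -3)
G(P) = -133 + 2*P (G(P) = (-96 + (P + P)) - 37 = (-96 + 2*P) - 37 = -133 + 2*P)
49157/G(K(-10, q)) = 49157/(-133 + 2*(-3 - 1*(-10))) = 49157/(-133 + 2*(-3 + 10)) = 49157/(-133 + 2*7) = 49157/(-133 + 14) = 49157/(-119) = 49157*(-1/119) = -49157/119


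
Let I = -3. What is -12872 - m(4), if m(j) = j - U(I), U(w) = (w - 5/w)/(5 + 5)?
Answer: -193142/15 ≈ -12876.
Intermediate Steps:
U(w) = -1/(2*w) + w/10 (U(w) = (w - 5/w)/10 = (w - 5/w)*(⅒) = -1/(2*w) + w/10)
m(j) = 2/15 + j (m(j) = j - (-5 + (-3)²)/(10*(-3)) = j - (-1)*(-5 + 9)/(10*3) = j - (-1)*4/(10*3) = j - 1*(-2/15) = j + 2/15 = 2/15 + j)
-12872 - m(4) = -12872 - (2/15 + 4) = -12872 - 1*62/15 = -12872 - 62/15 = -193142/15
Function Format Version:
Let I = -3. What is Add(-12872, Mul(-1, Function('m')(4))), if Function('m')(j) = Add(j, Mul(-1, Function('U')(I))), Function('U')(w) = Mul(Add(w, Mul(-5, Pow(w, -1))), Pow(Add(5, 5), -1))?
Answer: Rational(-193142, 15) ≈ -12876.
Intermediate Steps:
Function('U')(w) = Add(Mul(Rational(-1, 2), Pow(w, -1)), Mul(Rational(1, 10), w)) (Function('U')(w) = Mul(Add(w, Mul(-5, Pow(w, -1))), Pow(10, -1)) = Mul(Add(w, Mul(-5, Pow(w, -1))), Rational(1, 10)) = Add(Mul(Rational(-1, 2), Pow(w, -1)), Mul(Rational(1, 10), w)))
Function('m')(j) = Add(Rational(2, 15), j) (Function('m')(j) = Add(j, Mul(-1, Mul(Rational(1, 10), Pow(-3, -1), Add(-5, Pow(-3, 2))))) = Add(j, Mul(-1, Mul(Rational(1, 10), Rational(-1, 3), Add(-5, 9)))) = Add(j, Mul(-1, Mul(Rational(1, 10), Rational(-1, 3), 4))) = Add(j, Mul(-1, Rational(-2, 15))) = Add(j, Rational(2, 15)) = Add(Rational(2, 15), j))
Add(-12872, Mul(-1, Function('m')(4))) = Add(-12872, Mul(-1, Add(Rational(2, 15), 4))) = Add(-12872, Mul(-1, Rational(62, 15))) = Add(-12872, Rational(-62, 15)) = Rational(-193142, 15)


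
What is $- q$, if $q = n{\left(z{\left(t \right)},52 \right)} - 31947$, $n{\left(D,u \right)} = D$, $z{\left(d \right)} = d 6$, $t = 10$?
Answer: $31887$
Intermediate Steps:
$z{\left(d \right)} = 6 d$
$q = -31887$ ($q = 6 \cdot 10 - 31947 = 60 - 31947 = -31887$)
$- q = \left(-1\right) \left(-31887\right) = 31887$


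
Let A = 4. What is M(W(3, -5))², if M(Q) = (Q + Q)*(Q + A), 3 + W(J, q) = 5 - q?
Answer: 23716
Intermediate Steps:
W(J, q) = 2 - q (W(J, q) = -3 + (5 - q) = 2 - q)
M(Q) = 2*Q*(4 + Q) (M(Q) = (Q + Q)*(Q + 4) = (2*Q)*(4 + Q) = 2*Q*(4 + Q))
M(W(3, -5))² = (2*(2 - 1*(-5))*(4 + (2 - 1*(-5))))² = (2*(2 + 5)*(4 + (2 + 5)))² = (2*7*(4 + 7))² = (2*7*11)² = 154² = 23716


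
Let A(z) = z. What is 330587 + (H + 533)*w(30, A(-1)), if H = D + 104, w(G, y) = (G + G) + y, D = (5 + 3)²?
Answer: 371946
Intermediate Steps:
D = 64 (D = 8² = 64)
w(G, y) = y + 2*G (w(G, y) = 2*G + y = y + 2*G)
H = 168 (H = 64 + 104 = 168)
330587 + (H + 533)*w(30, A(-1)) = 330587 + (168 + 533)*(-1 + 2*30) = 330587 + 701*(-1 + 60) = 330587 + 701*59 = 330587 + 41359 = 371946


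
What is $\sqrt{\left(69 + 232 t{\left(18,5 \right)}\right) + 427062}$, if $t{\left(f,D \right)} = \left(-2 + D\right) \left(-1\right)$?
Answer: $\sqrt{426435} \approx 653.02$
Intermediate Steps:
$t{\left(f,D \right)} = 2 - D$
$\sqrt{\left(69 + 232 t{\left(18,5 \right)}\right) + 427062} = \sqrt{\left(69 + 232 \left(2 - 5\right)\right) + 427062} = \sqrt{\left(69 + 232 \left(-3\right)\right) + 427062} = \sqrt{\left(69 - 696\right) + 427062} = \sqrt{-627 + 427062} = \sqrt{426435}$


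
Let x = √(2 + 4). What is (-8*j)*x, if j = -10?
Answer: 80*√6 ≈ 195.96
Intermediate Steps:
x = √6 ≈ 2.4495
(-8*j)*x = (-8*(-10))*√6 = 80*√6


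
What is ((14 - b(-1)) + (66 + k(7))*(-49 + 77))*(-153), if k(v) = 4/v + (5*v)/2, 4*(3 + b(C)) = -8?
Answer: -363069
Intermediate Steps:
b(C) = -5 (b(C) = -3 + (¼)*(-8) = -3 - 2 = -5)
k(v) = 4/v + 5*v/2 (k(v) = 4/v + (5*v)*(½) = 4/v + 5*v/2)
((14 - b(-1)) + (66 + k(7))*(-49 + 77))*(-153) = ((14 - 1*(-5)) + (66 + (4/7 + (5/2)*7))*(-49 + 77))*(-153) = ((14 + 5) + (66 + (4*(⅐) + 35/2))*28)*(-153) = (19 + (66 + (4/7 + 35/2))*28)*(-153) = (19 + (66 + 253/14)*28)*(-153) = (19 + (1177/14)*28)*(-153) = (19 + 2354)*(-153) = 2373*(-153) = -363069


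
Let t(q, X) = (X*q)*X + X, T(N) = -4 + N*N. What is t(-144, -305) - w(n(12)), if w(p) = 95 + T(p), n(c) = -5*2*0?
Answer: -13395996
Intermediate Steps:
T(N) = -4 + N**2
n(c) = 0 (n(c) = -10*0 = 0)
t(q, X) = X + q*X**2 (t(q, X) = q*X**2 + X = X + q*X**2)
w(p) = 91 + p**2 (w(p) = 95 + (-4 + p**2) = 91 + p**2)
t(-144, -305) - w(n(12)) = -305*(1 - 305*(-144)) - (91 + 0**2) = -305*(1 + 43920) - (91 + 0) = -305*43921 - 1*91 = -13395905 - 91 = -13395996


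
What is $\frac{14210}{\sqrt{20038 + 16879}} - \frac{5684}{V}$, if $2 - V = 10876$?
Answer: $\frac{2842}{5437} + \frac{490 \sqrt{36917}}{1273} \approx 74.48$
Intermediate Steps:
$V = -10874$ ($V = 2 - 10876 = -10874$)
$\frac{14210}{\sqrt{20038 + 16879}} - \frac{5684}{V} = \frac{14210}{\sqrt{20038 + 16879}} - \frac{5684}{-10874} = \frac{14210}{\sqrt{36917}} - - \frac{2842}{5437} = 14210 \frac{\sqrt{36917}}{36917} + \frac{2842}{5437} = \frac{490 \sqrt{36917}}{1273} + \frac{2842}{5437} = \frac{2842}{5437} + \frac{490 \sqrt{36917}}{1273}$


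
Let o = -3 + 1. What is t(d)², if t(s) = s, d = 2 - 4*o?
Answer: 100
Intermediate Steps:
o = -2
d = 10 (d = 2 - 4*(-2) = 2 + 8 = 10)
t(d)² = 10² = 100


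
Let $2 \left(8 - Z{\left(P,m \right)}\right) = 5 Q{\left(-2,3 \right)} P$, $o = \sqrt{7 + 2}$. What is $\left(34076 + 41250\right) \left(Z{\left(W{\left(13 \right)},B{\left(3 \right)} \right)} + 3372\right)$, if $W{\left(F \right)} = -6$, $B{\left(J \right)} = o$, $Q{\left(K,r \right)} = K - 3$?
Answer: $248952430$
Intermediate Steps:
$Q{\left(K,r \right)} = -3 + K$ ($Q{\left(K,r \right)} = K - 3 = -3 + K$)
$o = 3$ ($o = \sqrt{9} = 3$)
$B{\left(J \right)} = 3$
$Z{\left(P,m \right)} = 8 + \frac{25 P}{2}$ ($Z{\left(P,m \right)} = 8 - \frac{5 \left(-3 - 2\right) P}{2} = 8 - \frac{5 \left(-5\right) P}{2} = 8 - \frac{\left(-25\right) P}{2} = 8 + \frac{25 P}{2}$)
$\left(34076 + 41250\right) \left(Z{\left(W{\left(13 \right)},B{\left(3 \right)} \right)} + 3372\right) = \left(34076 + 41250\right) \left(\left(8 + \frac{25}{2} \left(-6\right)\right) + 3372\right) = 75326 \left(\left(8 - 75\right) + 3372\right) = 75326 \left(-67 + 3372\right) = 75326 \cdot 3305 = 248952430$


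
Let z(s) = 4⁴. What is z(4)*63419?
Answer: 16235264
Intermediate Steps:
z(s) = 256
z(4)*63419 = 256*63419 = 16235264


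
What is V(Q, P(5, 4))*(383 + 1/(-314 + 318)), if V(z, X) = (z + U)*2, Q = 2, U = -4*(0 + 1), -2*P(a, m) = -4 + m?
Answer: -1533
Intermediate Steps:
P(a, m) = 2 - m/2 (P(a, m) = -(-4 + m)/2 = 2 - m/2)
U = -4 (U = -4*1 = -4)
V(z, X) = -8 + 2*z (V(z, X) = (z - 4)*2 = (-4 + z)*2 = -8 + 2*z)
V(Q, P(5, 4))*(383 + 1/(-314 + 318)) = (-8 + 2*2)*(383 + 1/(-314 + 318)) = (-8 + 4)*(383 + 1/4) = -4*(383 + ¼) = -4*1533/4 = -1533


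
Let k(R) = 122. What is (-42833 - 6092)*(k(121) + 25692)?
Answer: -1262949950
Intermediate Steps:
(-42833 - 6092)*(k(121) + 25692) = (-42833 - 6092)*(122 + 25692) = -48925*25814 = -1262949950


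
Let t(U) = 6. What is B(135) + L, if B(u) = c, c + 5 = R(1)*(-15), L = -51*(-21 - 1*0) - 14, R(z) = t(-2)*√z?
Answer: 962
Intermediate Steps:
R(z) = 6*√z
L = 1057 (L = -51*(-21 + 0) - 14 = -51*(-21) - 14 = 1071 - 14 = 1057)
c = -95 (c = -5 + (6*√1)*(-15) = -5 + (6*1)*(-15) = -5 + 6*(-15) = -5 - 90 = -95)
B(u) = -95
B(135) + L = -95 + 1057 = 962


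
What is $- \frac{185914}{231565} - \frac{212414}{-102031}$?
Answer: $\frac{30218656576}{23626808515} \approx 1.279$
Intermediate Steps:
$- \frac{185914}{231565} - \frac{212414}{-102031} = \left(-185914\right) \frac{1}{231565} - - \frac{212414}{102031} = - \frac{185914}{231565} + \frac{212414}{102031} = \frac{30218656576}{23626808515}$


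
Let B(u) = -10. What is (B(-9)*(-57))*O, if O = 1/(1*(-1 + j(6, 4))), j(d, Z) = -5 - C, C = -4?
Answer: -285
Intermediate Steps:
j(d, Z) = -1 (j(d, Z) = -5 - 1*(-4) = -5 + 4 = -1)
O = -½ (O = 1/(1*(-1 - 1)) = 1/(1*(-2)) = 1/(-2) = -½ ≈ -0.50000)
(B(-9)*(-57))*O = -10*(-57)*(-½) = 570*(-½) = -285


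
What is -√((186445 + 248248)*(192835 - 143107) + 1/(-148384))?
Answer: -√29746632305375259590/37096 ≈ -1.4703e+5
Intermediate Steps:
-√((186445 + 248248)*(192835 - 143107) + 1/(-148384)) = -√(434693*49728 - 1/148384) = -√(21616413504 - 1/148384) = -√(3207529901377535/148384) = -√29746632305375259590/37096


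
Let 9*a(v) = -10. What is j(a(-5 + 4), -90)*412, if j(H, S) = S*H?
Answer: 41200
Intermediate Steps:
a(v) = -10/9 (a(v) = (⅑)*(-10) = -10/9)
j(H, S) = H*S
j(a(-5 + 4), -90)*412 = -10/9*(-90)*412 = 100*412 = 41200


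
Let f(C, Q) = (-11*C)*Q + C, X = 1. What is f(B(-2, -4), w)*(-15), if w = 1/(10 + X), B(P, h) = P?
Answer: 0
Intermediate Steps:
w = 1/11 (w = 1/(10 + 1) = 1/11 ≈ 0.090909)
f(C, Q) = C - 11*C*Q (f(C, Q) = -11*C*Q + C = C - 11*C*Q)
f(B(-2, -4), w)*(-15) = -2*(1 - 11*1/11)*(-15) = -2*(1 - 1)*(-15) = -2*0*(-15) = 0*(-15) = 0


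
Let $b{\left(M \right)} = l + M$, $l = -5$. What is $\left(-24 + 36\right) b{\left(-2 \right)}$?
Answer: $-84$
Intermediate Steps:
$b{\left(M \right)} = -5 + M$
$\left(-24 + 36\right) b{\left(-2 \right)} = \left(-24 + 36\right) \left(-5 - 2\right) = 12 \left(-7\right) = -84$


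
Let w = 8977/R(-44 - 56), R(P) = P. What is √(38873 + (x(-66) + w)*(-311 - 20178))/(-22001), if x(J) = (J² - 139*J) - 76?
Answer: -3*I*√3042009283/220010 ≈ -0.75207*I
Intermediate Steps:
w = -8977/100 (w = 8977/(-44 - 56) = 8977/(-100) = 8977*(-1/100) = -8977/100 ≈ -89.770)
x(J) = -76 + J² - 139*J
√(38873 + (x(-66) + w)*(-311 - 20178))/(-22001) = √(38873 + ((-76 + (-66)² - 139*(-66)) - 8977/100)*(-311 - 20178))/(-22001) = √(38873 + ((-76 + 4356 + 9174) - 8977/100)*(-20489))*(-1/22001) = √(38873 + (13454 - 8977/100)*(-20489))*(-1/22001) = √(38873 + (1336423/100)*(-20489))*(-1/22001) = √(38873 - 27381970847/100)*(-1/22001) = √(-27378083547/100)*(-1/22001) = (3*I*√3042009283/10)*(-1/22001) = -3*I*√3042009283/220010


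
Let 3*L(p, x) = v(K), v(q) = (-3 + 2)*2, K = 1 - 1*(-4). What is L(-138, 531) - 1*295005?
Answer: -885017/3 ≈ -2.9501e+5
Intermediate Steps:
K = 5 (K = 1 + 4 = 5)
v(q) = -2 (v(q) = -1*2 = -2)
L(p, x) = -2/3 (L(p, x) = (1/3)*(-2) = -2/3)
L(-138, 531) - 1*295005 = -2/3 - 1*295005 = -2/3 - 295005 = -885017/3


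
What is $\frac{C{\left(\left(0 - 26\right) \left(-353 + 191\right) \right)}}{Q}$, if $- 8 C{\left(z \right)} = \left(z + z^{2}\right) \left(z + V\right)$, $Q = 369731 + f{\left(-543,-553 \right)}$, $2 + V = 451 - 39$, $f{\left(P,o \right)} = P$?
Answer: $- \frac{10252263879}{369188} \approx -27770.0$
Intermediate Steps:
$V = 410$ ($V = -2 + \left(451 - 39\right) = -2 + 412 = 410$)
$Q = 369188$ ($Q = 369731 - 543 = 369188$)
$C{\left(z \right)} = - \frac{\left(410 + z\right) \left(z + z^{2}\right)}{8}$ ($C{\left(z \right)} = - \frac{\left(z + z^{2}\right) \left(z + 410\right)}{8} = - \frac{\left(z + z^{2}\right) \left(410 + z\right)}{8} = - \frac{\left(410 + z\right) \left(z + z^{2}\right)}{8}$)
$\frac{C{\left(\left(0 - 26\right) \left(-353 + 191\right) \right)}}{Q} = \frac{\left(- \frac{1}{8}\right) \left(0 - 26\right) \left(-353 + 191\right) \left(410 + \left(\left(0 - 26\right) \left(-353 + 191\right)\right)^{2} + 411 \left(0 - 26\right) \left(-353 + 191\right)\right)}{369188} = - \frac{\left(-26\right) \left(-162\right) \left(410 + \left(\left(-26\right) \left(-162\right)\right)^{2} + 411 \left(\left(-26\right) \left(-162\right)\right)\right)}{8} \cdot \frac{1}{369188} = \left(- \frac{1}{8}\right) 4212 \left(410 + 4212^{2} + 411 \cdot 4212\right) \frac{1}{369188} = \left(- \frac{1}{8}\right) 4212 \left(410 + 17740944 + 1731132\right) \frac{1}{369188} = \left(- \frac{1}{8}\right) 4212 \cdot 19472486 \cdot \frac{1}{369188} = \left(-10252263879\right) \frac{1}{369188} = - \frac{10252263879}{369188}$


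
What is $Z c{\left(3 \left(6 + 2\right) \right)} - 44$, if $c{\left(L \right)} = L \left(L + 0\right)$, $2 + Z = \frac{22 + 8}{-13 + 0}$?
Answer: $- \frac{32828}{13} \approx -2525.2$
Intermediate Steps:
$Z = - \frac{56}{13}$ ($Z = -2 + \frac{22 + 8}{-13 + 0} = -2 + \frac{30}{-13} = -2 + 30 \left(- \frac{1}{13}\right) = -2 - \frac{30}{13} = - \frac{56}{13} \approx -4.3077$)
$c{\left(L \right)} = L^{2}$ ($c{\left(L \right)} = L L = L^{2}$)
$Z c{\left(3 \left(6 + 2\right) \right)} - 44 = - \frac{56 \left(3 \left(6 + 2\right)\right)^{2}}{13} - 44 = - \frac{56 \left(3 \cdot 8\right)^{2}}{13} - 44 = - \frac{56 \cdot 24^{2}}{13} - 44 = \left(- \frac{56}{13}\right) 576 - 44 = - \frac{32256}{13} - 44 = - \frac{32828}{13}$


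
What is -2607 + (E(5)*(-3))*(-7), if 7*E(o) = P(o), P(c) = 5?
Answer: -2592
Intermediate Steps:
E(o) = 5/7 (E(o) = (⅐)*5 = 5/7)
-2607 + (E(5)*(-3))*(-7) = -2607 + ((5/7)*(-3))*(-7) = -2607 - 15/7*(-7) = -2607 + 15 = -2592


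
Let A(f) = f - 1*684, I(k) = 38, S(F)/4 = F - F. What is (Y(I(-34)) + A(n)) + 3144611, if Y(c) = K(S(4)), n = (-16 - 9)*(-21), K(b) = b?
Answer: 3144452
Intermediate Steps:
S(F) = 0 (S(F) = 4*(F - F) = 4*0 = 0)
n = 525 (n = -25*(-21) = 525)
Y(c) = 0
A(f) = -684 + f (A(f) = f - 684 = -684 + f)
(Y(I(-34)) + A(n)) + 3144611 = (0 + (-684 + 525)) + 3144611 = (0 - 159) + 3144611 = -159 + 3144611 = 3144452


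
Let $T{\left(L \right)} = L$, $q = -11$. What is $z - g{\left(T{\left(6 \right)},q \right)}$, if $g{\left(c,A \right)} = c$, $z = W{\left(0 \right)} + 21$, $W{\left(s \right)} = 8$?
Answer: $23$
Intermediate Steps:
$z = 29$ ($z = 8 + 21 = 29$)
$z - g{\left(T{\left(6 \right)},q \right)} = 29 - 6 = 23$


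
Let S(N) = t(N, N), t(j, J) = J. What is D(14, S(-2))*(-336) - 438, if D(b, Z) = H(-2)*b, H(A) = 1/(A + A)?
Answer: 738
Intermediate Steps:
H(A) = 1/(2*A)
S(N) = N
D(b, Z) = -b/4 (D(b, Z) = ((1/2)/(-2))*b = ((1/2)*(-1/2))*b = -b/4)
D(14, S(-2))*(-336) - 438 = -1/4*14*(-336) - 438 = -7/2*(-336) - 438 = 1176 - 438 = 738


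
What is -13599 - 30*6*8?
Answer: -15039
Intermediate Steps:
-13599 - 30*6*8 = -13599 - 180*8 = -13599 - 1440 = -15039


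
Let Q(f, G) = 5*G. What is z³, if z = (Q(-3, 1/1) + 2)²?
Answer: 117649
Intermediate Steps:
z = 49 (z = (5/1 + 2)² = (5*1 + 2)² = (5 + 2)² = 7² = 49)
z³ = 49³ = 117649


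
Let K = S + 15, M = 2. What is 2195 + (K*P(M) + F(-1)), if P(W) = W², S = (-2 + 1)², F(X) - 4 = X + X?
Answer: 2261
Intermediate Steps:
F(X) = 4 + 2*X (F(X) = 4 + (X + X) = 4 + 2*X)
S = 1 (S = (-1)² = 1)
K = 16 (K = 1 + 15 = 16)
2195 + (K*P(M) + F(-1)) = 2195 + (16*2² + (4 + 2*(-1))) = 2195 + (16*4 + (4 - 2)) = 2195 + (64 + 2) = 2195 + 66 = 2261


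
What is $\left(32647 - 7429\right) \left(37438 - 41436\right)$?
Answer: $-100821564$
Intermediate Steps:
$\left(32647 - 7429\right) \left(37438 - 41436\right) = 25218 \left(-3998\right) = -100821564$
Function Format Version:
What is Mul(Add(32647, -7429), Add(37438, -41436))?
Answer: -100821564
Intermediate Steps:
Mul(Add(32647, -7429), Add(37438, -41436)) = Mul(25218, -3998) = -100821564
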